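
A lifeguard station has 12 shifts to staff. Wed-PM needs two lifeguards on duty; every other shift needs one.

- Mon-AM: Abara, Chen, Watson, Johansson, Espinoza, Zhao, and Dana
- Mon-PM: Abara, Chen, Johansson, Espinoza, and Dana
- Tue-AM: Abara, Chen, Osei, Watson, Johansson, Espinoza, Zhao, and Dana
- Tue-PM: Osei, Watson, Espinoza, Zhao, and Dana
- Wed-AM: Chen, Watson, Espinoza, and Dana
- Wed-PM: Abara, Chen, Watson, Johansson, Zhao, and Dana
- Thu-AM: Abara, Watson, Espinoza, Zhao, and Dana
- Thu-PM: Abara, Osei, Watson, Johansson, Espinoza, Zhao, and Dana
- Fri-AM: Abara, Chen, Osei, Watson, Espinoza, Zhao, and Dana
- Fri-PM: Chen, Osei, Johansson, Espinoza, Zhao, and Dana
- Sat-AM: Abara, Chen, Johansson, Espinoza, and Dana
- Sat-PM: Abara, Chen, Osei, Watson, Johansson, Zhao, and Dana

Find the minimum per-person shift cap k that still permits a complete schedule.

2

With 8 lifeguards and 13 worker-slots to fill, someone must work at least ⌈13/8⌉ = 2 shifts, so k ≥ 2.
k = 2 works: Mon-AM→Watson, Mon-PM→Abara, Tue-AM→Johansson, Tue-PM→Osei, Wed-AM→Chen, Wed-PM→Zhao+Dana, Thu-AM→Abara, Thu-PM→Watson, Fri-AM→Espinoza, Fri-PM→Osei, Sat-AM→Chen, Sat-PM→Johansson.
Loads: Abara 2, Chen 2, Osei 2, Watson 2, Johansson 2, Espinoza 1, Zhao 1, Dana 1 — all ≤ 2.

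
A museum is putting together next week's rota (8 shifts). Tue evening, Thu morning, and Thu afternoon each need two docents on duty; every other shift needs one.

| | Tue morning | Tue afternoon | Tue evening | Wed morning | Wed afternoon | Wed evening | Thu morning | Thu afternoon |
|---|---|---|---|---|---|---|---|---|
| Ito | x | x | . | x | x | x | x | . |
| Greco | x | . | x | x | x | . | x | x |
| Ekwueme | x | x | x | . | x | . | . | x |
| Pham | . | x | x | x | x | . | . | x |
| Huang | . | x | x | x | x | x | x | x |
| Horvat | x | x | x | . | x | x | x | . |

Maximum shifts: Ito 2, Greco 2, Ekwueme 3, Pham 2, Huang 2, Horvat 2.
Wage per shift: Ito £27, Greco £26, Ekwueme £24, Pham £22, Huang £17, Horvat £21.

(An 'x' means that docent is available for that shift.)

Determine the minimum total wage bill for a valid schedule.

£244

Picking the cheapest available docent for each shift independently would cost £204, but that ignores the shift limits.
An optimal schedule: Tue morning→Horvat, Tue afternoon→Pham, Tue evening→Ekwueme+Greco, Wed morning→Huang, Wed afternoon→Ekwueme, Wed evening→Huang, Thu morning→Horvat+Greco, Thu afternoon→Pham+Ekwueme.
Total: 21 + 22 + 24 + 26 + 17 + 24 + 17 + 21 + 26 + 22 + 24 = £244.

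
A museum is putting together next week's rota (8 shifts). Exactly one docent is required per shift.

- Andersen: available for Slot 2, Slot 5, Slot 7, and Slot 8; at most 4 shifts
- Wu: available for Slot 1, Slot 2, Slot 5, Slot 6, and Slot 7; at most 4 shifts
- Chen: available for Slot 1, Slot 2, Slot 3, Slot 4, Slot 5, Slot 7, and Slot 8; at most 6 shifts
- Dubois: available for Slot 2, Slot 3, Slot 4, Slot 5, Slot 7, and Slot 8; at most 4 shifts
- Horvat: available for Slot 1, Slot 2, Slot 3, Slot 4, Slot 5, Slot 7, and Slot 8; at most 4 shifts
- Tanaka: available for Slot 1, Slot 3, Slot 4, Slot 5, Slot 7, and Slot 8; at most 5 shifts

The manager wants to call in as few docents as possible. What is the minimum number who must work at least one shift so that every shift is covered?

2

8 slots to fill and no one can take more than 6, so at least ⌈8/6⌉ = 2 docents are needed.
Wu and Chen alone can cover everything: Slot 1→Wu, Slot 2→Wu, Slot 3→Chen, Slot 4→Chen, Slot 5→Wu, Slot 6→Wu, Slot 7→Chen, Slot 8→Chen.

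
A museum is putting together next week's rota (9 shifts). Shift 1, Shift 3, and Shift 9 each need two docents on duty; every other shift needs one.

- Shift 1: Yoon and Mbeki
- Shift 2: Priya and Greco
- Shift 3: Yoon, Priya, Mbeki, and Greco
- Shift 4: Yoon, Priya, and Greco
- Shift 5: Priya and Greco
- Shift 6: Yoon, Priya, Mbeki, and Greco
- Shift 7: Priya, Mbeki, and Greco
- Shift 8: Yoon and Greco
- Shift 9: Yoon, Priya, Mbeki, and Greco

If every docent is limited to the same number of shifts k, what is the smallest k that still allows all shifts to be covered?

3

With 4 docents and 12 worker-slots to fill, someone must work at least ⌈12/4⌉ = 3 shifts, so k ≥ 3.
k = 3 works: Shift 1→Yoon+Mbeki, Shift 2→Priya, Shift 3→Mbeki+Greco, Shift 4→Yoon, Shift 5→Priya, Shift 6→Greco, Shift 7→Priya, Shift 8→Yoon, Shift 9→Mbeki+Greco.
Loads: Yoon 3, Priya 3, Mbeki 3, Greco 3 — all ≤ 3.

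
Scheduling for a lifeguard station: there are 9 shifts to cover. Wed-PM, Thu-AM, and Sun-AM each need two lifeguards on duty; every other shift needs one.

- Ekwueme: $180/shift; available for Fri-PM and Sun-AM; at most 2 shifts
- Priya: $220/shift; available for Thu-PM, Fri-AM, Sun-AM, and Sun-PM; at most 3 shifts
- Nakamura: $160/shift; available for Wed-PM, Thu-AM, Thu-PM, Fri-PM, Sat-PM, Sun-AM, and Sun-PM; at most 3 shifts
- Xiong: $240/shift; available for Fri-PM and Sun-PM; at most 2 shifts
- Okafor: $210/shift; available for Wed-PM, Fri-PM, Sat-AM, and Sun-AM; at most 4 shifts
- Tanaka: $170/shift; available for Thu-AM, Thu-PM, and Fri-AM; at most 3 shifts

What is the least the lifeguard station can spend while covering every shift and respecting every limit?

$2200

Wed-PM can only be covered by Nakamura and Okafor, so that assignment is forced.
Thu-AM can only be covered by Nakamura and Tanaka, so that assignment is forced.
Sat-AM can only be covered by Okafor, so that assignment is forced.
Picking the cheapest available lifeguard for each shift independently would cost $2060, but that ignores the shift limits.
An optimal schedule: Wed-PM→Nakamura+Okafor, Thu-AM→Nakamura+Tanaka, Thu-PM→Tanaka, Fri-AM→Tanaka, Fri-PM→Ekwueme, Sat-AM→Okafor, Sat-PM→Nakamura, Sun-AM→Ekwueme+Okafor, Sun-PM→Priya.
Total: 160 + 210 + 160 + 170 + 170 + 170 + 180 + 210 + 160 + 180 + 210 + 220 = $2200.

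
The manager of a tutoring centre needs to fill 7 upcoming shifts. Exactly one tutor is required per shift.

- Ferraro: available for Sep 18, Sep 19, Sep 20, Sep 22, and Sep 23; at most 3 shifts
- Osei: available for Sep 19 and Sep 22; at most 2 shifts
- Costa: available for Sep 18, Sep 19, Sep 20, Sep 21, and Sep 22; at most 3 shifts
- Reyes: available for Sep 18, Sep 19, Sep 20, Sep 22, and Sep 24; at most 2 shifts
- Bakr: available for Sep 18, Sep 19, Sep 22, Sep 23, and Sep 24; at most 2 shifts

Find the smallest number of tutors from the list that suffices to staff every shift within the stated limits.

3

7 slots to fill and no one can take more than 3, so at least ⌈7/3⌉ = 3 tutors are needed.
Ferraro, Costa, and Reyes alone can cover everything: Sep 18→Ferraro, Sep 19→Ferraro, Sep 20→Costa, Sep 21→Costa, Sep 22→Costa, Sep 23→Ferraro, Sep 24→Reyes.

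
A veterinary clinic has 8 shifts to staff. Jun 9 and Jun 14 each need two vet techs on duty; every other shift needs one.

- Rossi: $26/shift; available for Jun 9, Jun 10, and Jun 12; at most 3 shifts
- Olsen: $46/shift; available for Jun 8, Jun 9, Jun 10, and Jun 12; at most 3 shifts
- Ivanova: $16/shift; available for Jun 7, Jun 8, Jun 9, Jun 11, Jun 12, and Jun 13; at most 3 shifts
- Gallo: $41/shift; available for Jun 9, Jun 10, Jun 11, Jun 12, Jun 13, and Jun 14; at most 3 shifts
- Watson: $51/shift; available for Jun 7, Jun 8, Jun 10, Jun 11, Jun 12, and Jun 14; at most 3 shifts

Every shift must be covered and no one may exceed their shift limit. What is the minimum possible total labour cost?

Jun 14 can only be covered by Gallo and Watson, so that assignment is forced.
Picking the cheapest available vet tech for each shift independently would cost $240, but that ignores the shift limits.
An optimal schedule: Jun 7→Ivanova, Jun 8→Ivanova, Jun 9→Rossi+Gallo, Jun 10→Rossi, Jun 11→Gallo, Jun 12→Rossi, Jun 13→Ivanova, Jun 14→Gallo+Watson.
Total: 16 + 16 + 26 + 41 + 26 + 41 + 26 + 16 + 41 + 51 = $300.

$300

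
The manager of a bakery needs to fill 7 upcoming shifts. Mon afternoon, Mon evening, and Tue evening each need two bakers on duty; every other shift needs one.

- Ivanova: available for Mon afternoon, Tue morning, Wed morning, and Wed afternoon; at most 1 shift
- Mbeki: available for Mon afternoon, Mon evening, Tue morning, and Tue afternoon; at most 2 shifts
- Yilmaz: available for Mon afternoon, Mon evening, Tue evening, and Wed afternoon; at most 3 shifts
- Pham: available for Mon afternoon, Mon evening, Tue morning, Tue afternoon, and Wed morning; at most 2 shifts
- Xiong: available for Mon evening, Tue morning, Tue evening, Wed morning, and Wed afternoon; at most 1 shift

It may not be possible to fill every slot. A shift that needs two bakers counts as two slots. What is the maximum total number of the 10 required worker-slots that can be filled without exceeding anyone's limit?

9

Total capacity across all bakers is 1+2+3+2+1 = 9, and 10 slots are needed, so at most 9 can be filled.
An assignment achieving 9: Mon afternoon→Mbeki+Yilmaz, Mon evening→Pham, Tue morning→Pham, Tue afternoon→Mbeki, Tue evening→Yilmaz+Xiong, Wed morning→Ivanova, Wed afternoon→Yilmaz.
Loads: Ivanova 1/1, Mbeki 2/2, Yilmaz 3/3, Pham 2/2, Xiong 1/1.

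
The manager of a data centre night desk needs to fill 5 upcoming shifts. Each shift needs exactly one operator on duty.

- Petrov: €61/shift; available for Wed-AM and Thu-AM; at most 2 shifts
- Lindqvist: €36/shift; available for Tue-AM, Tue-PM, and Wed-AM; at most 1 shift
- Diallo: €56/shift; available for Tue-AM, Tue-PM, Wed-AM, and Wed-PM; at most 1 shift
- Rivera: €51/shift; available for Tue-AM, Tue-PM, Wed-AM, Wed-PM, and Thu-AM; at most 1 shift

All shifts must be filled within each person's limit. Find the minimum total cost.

Picking the cheapest available operator for each shift independently would cost €210, but that ignores the shift limits.
An optimal schedule: Tue-AM→Lindqvist, Tue-PM→Rivera, Wed-AM→Petrov, Wed-PM→Diallo, Thu-AM→Petrov.
Total: 36 + 51 + 61 + 56 + 61 = €265.

€265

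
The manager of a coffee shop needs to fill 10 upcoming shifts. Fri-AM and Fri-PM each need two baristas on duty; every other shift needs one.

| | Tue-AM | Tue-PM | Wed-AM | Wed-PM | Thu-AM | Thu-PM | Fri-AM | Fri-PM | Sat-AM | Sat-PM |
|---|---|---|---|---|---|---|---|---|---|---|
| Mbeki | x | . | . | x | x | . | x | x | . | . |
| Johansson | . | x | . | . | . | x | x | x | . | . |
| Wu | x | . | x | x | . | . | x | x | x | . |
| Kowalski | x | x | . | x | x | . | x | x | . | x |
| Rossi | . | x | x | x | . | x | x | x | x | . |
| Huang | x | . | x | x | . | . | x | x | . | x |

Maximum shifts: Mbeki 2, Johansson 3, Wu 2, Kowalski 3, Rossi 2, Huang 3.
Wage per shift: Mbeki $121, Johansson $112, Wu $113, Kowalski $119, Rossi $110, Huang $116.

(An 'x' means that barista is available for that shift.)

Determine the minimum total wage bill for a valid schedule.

Picking the cheapest available barista for each shift independently would cost $1342, but that ignores the shift limits.
An optimal schedule: Tue-AM→Wu, Tue-PM→Johansson, Wed-AM→Wu, Wed-PM→Huang, Thu-AM→Kowalski, Thu-PM→Rossi, Fri-AM→Johansson+Huang, Fri-PM→Johansson+Kowalski, Sat-AM→Rossi, Sat-PM→Huang.
Total: 113 + 112 + 113 + 116 + 119 + 110 + 112 + 116 + 112 + 119 + 110 + 116 = $1368.

$1368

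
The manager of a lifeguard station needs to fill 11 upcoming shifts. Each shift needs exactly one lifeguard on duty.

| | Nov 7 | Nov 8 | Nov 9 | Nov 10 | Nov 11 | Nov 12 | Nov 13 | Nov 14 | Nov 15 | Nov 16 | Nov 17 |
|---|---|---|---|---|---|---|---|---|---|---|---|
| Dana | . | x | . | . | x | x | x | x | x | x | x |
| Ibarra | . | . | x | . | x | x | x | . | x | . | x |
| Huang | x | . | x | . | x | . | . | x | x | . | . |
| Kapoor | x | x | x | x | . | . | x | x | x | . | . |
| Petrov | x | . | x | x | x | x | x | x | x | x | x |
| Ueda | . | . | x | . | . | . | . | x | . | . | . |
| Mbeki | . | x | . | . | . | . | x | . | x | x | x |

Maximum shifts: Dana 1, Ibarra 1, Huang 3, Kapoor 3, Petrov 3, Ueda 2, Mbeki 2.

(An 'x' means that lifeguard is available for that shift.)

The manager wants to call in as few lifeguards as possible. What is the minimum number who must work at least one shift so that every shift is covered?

4

11 slots to fill and no one can take more than 3, so at least ⌈11/3⌉ = 4 lifeguards are needed.
Huang, Kapoor, Petrov, and Ueda alone can cover everything: Nov 7→Huang, Nov 8→Kapoor, Nov 9→Ueda, Nov 10→Kapoor, Nov 11→Huang, Nov 12→Petrov, Nov 13→Kapoor, Nov 14→Ueda, Nov 15→Huang, Nov 16→Petrov, Nov 17→Petrov.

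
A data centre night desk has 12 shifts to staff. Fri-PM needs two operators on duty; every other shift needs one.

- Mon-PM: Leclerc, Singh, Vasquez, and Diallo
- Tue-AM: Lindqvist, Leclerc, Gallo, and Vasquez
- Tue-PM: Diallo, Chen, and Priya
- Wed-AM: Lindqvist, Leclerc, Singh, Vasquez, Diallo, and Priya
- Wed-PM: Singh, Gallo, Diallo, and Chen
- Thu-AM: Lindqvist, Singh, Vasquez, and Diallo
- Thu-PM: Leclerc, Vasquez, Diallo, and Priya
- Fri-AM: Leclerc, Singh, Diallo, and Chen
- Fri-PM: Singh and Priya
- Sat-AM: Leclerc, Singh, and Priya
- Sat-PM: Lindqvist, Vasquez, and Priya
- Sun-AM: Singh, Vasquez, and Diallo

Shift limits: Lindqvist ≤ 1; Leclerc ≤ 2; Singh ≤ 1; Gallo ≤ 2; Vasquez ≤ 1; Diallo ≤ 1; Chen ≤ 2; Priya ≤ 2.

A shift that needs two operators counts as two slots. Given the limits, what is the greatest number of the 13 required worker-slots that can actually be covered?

12

Total capacity across all operators is 1+2+1+2+1+1+2+2 = 12, and 13 slots are needed, so at most 12 can be filled.
An assignment achieving 12: Mon-PM→Leclerc, Tue-AM→Gallo, Tue-PM→Chen, Wed-PM→Gallo, Thu-AM→Diallo, Thu-PM→Priya, Fri-AM→Chen, Fri-PM→Singh+Priya, Sat-AM→Leclerc, Sat-PM→Lindqvist, Sun-AM→Vasquez.
Loads: Lindqvist 1/1, Leclerc 2/2, Singh 1/1, Gallo 2/2, Vasquez 1/1, Diallo 1/1, Chen 2/2, Priya 2/2.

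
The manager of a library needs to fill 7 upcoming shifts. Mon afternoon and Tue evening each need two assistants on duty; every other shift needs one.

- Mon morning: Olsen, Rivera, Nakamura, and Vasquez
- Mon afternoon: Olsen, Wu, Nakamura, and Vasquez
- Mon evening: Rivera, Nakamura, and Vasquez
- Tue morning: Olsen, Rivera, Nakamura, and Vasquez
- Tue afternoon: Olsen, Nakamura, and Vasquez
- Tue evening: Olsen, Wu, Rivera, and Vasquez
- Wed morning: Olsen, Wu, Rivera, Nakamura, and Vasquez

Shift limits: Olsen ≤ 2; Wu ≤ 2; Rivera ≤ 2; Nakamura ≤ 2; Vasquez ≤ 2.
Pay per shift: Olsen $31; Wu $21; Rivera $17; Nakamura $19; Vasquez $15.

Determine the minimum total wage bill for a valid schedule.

Picking the cheapest available assistant for each shift independently would cost $141, but that ignores the shift limits.
An optimal schedule: Mon morning→Rivera, Mon afternoon→Nakamura+Wu, Mon evening→Vasquez, Tue morning→Rivera, Tue afternoon→Vasquez, Tue evening→Wu+Olsen, Wed morning→Nakamura.
Total: 17 + 19 + 21 + 15 + 17 + 15 + 21 + 31 + 19 = $175.

$175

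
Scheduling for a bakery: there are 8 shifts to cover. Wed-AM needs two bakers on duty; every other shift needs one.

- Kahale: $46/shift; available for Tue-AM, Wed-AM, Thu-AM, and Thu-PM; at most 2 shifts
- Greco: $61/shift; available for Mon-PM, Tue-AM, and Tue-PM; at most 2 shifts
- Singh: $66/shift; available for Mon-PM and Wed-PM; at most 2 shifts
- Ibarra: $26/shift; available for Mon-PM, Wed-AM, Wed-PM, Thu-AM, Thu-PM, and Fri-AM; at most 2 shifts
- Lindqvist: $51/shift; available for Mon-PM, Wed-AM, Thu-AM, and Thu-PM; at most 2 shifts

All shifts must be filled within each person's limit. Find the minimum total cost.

$434

Tue-PM can only be covered by Greco, so that assignment is forced.
Fri-AM can only be covered by Ibarra, so that assignment is forced.
Picking the cheapest available baker for each shift independently would cost $309, but that ignores the shift limits.
An optimal schedule: Mon-PM→Greco, Tue-AM→Kahale, Tue-PM→Greco, Wed-AM→Kahale+Ibarra, Wed-PM→Singh, Thu-AM→Lindqvist, Thu-PM→Lindqvist, Fri-AM→Ibarra.
Total: 61 + 46 + 61 + 46 + 26 + 66 + 51 + 51 + 26 = $434.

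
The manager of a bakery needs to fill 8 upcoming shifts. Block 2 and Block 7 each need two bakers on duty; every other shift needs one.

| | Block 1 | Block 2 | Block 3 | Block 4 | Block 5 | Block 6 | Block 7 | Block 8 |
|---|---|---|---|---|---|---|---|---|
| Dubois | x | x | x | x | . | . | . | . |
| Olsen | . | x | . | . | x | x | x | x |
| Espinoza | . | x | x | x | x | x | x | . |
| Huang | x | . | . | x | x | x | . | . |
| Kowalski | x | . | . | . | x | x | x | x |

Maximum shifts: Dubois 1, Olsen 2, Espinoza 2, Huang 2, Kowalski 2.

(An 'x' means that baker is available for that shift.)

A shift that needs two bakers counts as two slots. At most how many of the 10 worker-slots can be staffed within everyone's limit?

Total capacity across all bakers is 1+2+2+2+2 = 9, and 10 slots are needed, so at most 9 can be filled.
An assignment achieving 9: Block 1→Huang, Block 2→Olsen+Espinoza, Block 3→Dubois, Block 4→Espinoza, Block 5→Huang, Block 6→Kowalski, Block 7→Kowalski, Block 8→Olsen.
Loads: Dubois 1/1, Olsen 2/2, Espinoza 2/2, Huang 2/2, Kowalski 2/2.

9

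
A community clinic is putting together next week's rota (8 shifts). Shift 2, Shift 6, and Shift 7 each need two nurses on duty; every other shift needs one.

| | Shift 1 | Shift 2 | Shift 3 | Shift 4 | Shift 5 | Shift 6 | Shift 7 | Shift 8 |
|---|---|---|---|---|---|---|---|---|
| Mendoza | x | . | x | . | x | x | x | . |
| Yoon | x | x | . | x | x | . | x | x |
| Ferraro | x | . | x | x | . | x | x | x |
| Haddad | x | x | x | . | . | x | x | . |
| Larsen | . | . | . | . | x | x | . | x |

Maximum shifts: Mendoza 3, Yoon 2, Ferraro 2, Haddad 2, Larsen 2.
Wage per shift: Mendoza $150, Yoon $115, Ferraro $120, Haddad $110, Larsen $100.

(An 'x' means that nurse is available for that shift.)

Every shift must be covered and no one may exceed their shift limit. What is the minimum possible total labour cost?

$1340

Shift 2 can only be covered by Yoon and Haddad, so that assignment is forced.
Picking the cheapest available nurse for each shift independently would cost $1195, but that ignores the shift limits.
An optimal schedule: Shift 1→Mendoza, Shift 2→Yoon+Haddad, Shift 3→Mendoza, Shift 4→Yoon, Shift 5→Mendoza, Shift 6→Ferraro+Larsen, Shift 7→Ferraro+Haddad, Shift 8→Larsen.
Total: 150 + 115 + 110 + 150 + 115 + 150 + 120 + 100 + 120 + 110 + 100 = $1340.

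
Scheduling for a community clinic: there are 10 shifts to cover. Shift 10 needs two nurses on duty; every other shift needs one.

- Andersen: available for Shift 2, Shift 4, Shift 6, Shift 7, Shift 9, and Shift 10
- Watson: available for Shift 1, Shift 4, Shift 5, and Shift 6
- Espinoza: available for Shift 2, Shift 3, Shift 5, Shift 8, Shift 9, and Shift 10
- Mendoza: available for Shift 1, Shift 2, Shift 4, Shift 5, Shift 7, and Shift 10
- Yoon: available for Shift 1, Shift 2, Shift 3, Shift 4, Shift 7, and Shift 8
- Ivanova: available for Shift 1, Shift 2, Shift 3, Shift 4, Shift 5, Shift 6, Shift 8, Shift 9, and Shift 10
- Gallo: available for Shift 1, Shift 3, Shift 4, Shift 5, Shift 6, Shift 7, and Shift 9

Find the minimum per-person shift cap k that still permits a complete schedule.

With 7 nurses and 11 worker-slots to fill, someone must work at least ⌈11/7⌉ = 2 shifts, so k ≥ 2.
k = 2 works: Shift 1→Watson, Shift 2→Mendoza, Shift 3→Espinoza, Shift 4→Yoon, Shift 5→Watson, Shift 6→Andersen, Shift 7→Andersen, Shift 8→Espinoza, Shift 9→Ivanova, Shift 10→Mendoza+Ivanova.
Loads: Andersen 2, Watson 2, Espinoza 2, Mendoza 2, Yoon 1, Ivanova 2, Gallo 0 — all ≤ 2.

2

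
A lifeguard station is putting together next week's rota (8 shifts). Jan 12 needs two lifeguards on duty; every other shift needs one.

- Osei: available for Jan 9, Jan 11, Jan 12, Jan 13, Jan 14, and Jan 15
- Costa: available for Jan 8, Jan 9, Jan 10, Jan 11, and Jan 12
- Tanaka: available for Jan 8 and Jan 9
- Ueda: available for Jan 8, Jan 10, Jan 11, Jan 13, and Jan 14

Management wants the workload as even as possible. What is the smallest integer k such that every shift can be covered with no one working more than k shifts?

3

With 4 lifeguards and 9 worker-slots to fill, someone must work at least ⌈9/4⌉ = 3 shifts, so k ≥ 3.
k = 3 works: Jan 8→Costa, Jan 9→Tanaka, Jan 10→Costa, Jan 11→Ueda, Jan 12→Osei+Costa, Jan 13→Osei, Jan 14→Ueda, Jan 15→Osei.
Loads: Osei 3, Costa 3, Tanaka 1, Ueda 2 — all ≤ 3.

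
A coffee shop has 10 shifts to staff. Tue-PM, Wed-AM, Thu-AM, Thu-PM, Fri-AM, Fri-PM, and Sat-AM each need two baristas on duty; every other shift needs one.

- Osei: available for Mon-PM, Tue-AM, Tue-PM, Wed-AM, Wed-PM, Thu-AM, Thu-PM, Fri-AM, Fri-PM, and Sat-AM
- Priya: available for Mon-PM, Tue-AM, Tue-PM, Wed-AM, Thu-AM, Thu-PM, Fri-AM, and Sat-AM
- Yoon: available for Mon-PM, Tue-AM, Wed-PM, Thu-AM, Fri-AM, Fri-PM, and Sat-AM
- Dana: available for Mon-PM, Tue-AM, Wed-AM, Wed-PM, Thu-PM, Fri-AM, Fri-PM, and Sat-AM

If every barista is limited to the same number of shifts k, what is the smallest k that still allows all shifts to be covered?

5

With 4 baristas and 17 worker-slots to fill, someone must work at least ⌈17/4⌉ = 5 shifts, so k ≥ 5.
k = 5 works: Mon-PM→Priya, Tue-AM→Yoon, Tue-PM→Osei+Priya, Wed-AM→Osei+Priya, Wed-PM→Osei, Thu-AM→Osei+Priya, Thu-PM→Osei+Priya, Fri-AM→Yoon+Dana, Fri-PM→Yoon+Dana, Sat-AM→Yoon+Dana.
Loads: Osei 5, Priya 5, Yoon 4, Dana 3 — all ≤ 5.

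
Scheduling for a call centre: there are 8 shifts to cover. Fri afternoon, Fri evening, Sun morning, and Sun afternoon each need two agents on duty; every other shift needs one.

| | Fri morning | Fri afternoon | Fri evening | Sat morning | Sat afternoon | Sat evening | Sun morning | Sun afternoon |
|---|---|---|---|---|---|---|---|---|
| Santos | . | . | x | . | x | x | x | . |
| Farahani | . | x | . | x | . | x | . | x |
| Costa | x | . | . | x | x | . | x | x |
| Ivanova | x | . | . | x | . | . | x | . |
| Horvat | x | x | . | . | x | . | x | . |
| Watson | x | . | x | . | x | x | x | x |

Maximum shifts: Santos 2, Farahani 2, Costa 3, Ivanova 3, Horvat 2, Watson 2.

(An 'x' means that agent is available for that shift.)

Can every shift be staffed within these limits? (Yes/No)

Yes

Fri afternoon can only be covered by Farahani and Horvat, so that assignment is forced.
Fri evening can only be covered by Santos and Watson, so that assignment is forced.
One valid schedule: Fri morning→Costa, Fri afternoon→Farahani+Horvat, Fri evening→Santos+Watson, Sat morning→Farahani, Sat afternoon→Costa, Sat evening→Santos, Sun morning→Ivanova+Horvat, Sun afternoon→Costa+Watson.
Loads: Santos 2/2, Farahani 2/2, Costa 3/3, Ivanova 1/3, Horvat 2/2, Watson 2/2 — all within limits.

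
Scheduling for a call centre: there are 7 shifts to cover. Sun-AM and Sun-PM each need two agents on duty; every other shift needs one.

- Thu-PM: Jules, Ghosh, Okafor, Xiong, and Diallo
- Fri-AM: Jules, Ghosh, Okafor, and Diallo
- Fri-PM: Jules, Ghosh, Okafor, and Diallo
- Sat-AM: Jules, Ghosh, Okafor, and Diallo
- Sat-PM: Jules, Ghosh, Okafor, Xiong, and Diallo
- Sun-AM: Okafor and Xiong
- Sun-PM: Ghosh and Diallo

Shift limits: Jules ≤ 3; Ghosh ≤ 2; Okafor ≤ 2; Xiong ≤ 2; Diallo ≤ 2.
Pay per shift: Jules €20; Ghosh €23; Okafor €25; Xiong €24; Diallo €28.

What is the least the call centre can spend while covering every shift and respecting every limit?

Sun-AM can only be covered by Okafor and Xiong, so that assignment is forced.
Sun-PM can only be covered by Ghosh and Diallo, so that assignment is forced.
Picking the cheapest available agent for each shift independently would cost €200, but that ignores the shift limits.
An optimal schedule: Thu-PM→Ghosh, Fri-AM→Jules, Fri-PM→Jules, Sat-AM→Jules, Sat-PM→Xiong, Sun-AM→Xiong+Okafor, Sun-PM→Ghosh+Diallo.
Total: 23 + 20 + 20 + 20 + 24 + 24 + 25 + 23 + 28 = €207.

€207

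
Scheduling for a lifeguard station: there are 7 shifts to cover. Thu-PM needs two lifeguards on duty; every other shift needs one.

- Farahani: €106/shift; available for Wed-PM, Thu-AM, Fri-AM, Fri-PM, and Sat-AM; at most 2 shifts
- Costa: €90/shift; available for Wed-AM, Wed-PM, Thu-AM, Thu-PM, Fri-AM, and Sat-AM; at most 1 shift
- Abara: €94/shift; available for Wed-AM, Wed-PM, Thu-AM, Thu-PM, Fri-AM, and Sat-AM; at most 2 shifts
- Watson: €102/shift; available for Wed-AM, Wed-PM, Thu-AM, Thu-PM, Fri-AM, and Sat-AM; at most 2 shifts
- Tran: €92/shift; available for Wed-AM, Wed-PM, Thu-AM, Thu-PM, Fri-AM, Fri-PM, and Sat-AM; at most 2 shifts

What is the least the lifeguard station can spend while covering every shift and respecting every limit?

€772

Picking the cheapest available lifeguard for each shift independently would cost €724, but that ignores the shift limits.
An optimal schedule: Wed-AM→Costa, Wed-PM→Tran, Thu-AM→Abara, Thu-PM→Abara+Watson, Fri-AM→Watson, Fri-PM→Tran, Sat-AM→Farahani.
Total: 90 + 92 + 94 + 94 + 102 + 102 + 92 + 106 = €772.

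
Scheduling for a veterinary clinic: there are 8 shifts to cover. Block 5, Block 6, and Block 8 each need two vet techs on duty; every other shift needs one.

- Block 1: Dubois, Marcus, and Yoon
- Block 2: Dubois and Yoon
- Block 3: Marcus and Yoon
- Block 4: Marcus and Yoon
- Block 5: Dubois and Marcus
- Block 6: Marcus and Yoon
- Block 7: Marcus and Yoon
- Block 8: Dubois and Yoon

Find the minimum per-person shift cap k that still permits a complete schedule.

4

With 3 vet techs and 11 worker-slots to fill, someone must work at least ⌈11/3⌉ = 4 shifts, so k ≥ 4.
k = 4 works: Block 1→Dubois, Block 2→Dubois, Block 3→Marcus, Block 4→Marcus, Block 5→Dubois+Marcus, Block 6→Marcus+Yoon, Block 7→Yoon, Block 8→Dubois+Yoon.
Loads: Dubois 4, Marcus 4, Yoon 3 — all ≤ 4.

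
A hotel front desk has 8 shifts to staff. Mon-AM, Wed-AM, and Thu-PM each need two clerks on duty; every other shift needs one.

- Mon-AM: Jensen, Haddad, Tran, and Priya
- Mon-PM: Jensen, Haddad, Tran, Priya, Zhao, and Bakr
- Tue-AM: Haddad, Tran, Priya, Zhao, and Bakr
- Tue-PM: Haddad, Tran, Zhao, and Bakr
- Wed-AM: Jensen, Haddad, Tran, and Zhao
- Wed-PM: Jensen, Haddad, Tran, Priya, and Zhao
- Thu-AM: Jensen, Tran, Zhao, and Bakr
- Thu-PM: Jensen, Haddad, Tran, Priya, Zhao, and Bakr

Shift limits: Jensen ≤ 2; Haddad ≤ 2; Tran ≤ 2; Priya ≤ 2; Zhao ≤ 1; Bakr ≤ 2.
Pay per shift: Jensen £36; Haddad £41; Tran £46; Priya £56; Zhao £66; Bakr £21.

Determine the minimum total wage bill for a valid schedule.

£466

Picking the cheapest available clerk for each shift independently would cost £331, but that ignores the shift limits.
An optimal schedule: Mon-AM→Tran+Priya, Mon-PM→Bakr, Tue-AM→Haddad, Tue-PM→Haddad, Wed-AM→Tran+Zhao, Wed-PM→Jensen, Thu-AM→Jensen, Thu-PM→Priya+Bakr.
Total: 46 + 56 + 21 + 41 + 41 + 46 + 66 + 36 + 36 + 56 + 21 = £466.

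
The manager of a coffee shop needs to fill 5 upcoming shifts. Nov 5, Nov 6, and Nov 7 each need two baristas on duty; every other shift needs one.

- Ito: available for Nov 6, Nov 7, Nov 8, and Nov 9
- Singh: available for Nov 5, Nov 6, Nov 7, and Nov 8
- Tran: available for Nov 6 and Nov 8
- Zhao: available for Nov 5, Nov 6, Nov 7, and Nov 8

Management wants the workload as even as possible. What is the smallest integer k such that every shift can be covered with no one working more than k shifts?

With 4 baristas and 8 worker-slots to fill, someone must work at least ⌈8/4⌉ = 2 shifts, so k ≥ 2.
k = 2 works: Nov 5→Singh+Zhao, Nov 6→Tran+Zhao, Nov 7→Ito+Singh, Nov 8→Tran, Nov 9→Ito.
Loads: Ito 2, Singh 2, Tran 2, Zhao 2 — all ≤ 2.

2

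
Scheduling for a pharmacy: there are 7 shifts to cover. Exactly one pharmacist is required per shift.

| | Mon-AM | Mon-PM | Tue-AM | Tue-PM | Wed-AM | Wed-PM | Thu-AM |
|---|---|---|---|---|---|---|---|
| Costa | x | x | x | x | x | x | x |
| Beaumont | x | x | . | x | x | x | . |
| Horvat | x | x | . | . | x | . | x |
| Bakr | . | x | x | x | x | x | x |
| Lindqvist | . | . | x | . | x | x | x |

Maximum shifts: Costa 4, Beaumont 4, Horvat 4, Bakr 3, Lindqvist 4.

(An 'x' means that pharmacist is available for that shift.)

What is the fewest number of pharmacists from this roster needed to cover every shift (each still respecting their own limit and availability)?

7 slots to fill and no one can take more than 4, so at least ⌈7/4⌉ = 2 pharmacists are needed.
Costa and Beaumont alone can cover everything: Mon-AM→Costa, Mon-PM→Costa, Tue-AM→Costa, Tue-PM→Beaumont, Wed-AM→Beaumont, Wed-PM→Beaumont, Thu-AM→Costa.

2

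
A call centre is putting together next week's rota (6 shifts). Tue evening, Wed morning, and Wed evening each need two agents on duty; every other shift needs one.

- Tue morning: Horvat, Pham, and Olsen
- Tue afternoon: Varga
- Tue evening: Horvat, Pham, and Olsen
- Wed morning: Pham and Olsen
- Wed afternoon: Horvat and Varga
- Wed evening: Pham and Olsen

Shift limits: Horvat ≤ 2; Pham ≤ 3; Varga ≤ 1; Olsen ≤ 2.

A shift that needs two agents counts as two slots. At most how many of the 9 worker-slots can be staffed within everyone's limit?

8

Total capacity across all agents is 2+3+1+2 = 8, and 9 slots are needed, so at most 8 can be filled.
An assignment achieving 8: Tue morning→Horvat, Tue afternoon→Varga, Tue evening→Pham, Wed morning→Pham+Olsen, Wed afternoon→Horvat, Wed evening→Pham+Olsen.
Loads: Horvat 2/2, Pham 3/3, Varga 1/1, Olsen 2/2.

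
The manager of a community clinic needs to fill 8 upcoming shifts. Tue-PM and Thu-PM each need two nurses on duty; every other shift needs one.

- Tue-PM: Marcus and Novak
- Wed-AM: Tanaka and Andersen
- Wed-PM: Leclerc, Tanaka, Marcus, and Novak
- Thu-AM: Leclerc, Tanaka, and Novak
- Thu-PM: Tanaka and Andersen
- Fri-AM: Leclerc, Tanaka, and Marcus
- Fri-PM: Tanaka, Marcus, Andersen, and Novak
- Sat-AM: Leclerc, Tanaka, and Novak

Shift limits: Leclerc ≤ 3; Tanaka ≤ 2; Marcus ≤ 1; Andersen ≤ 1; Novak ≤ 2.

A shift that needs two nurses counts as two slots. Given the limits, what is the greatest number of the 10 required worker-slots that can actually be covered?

Total capacity across all nurses is 3+2+1+1+2 = 9, and 10 slots are needed, so at most 9 can be filled.
An assignment achieving 9: Tue-PM→Marcus+Novak, Wed-AM→Tanaka, Wed-PM→Novak, Thu-AM→Leclerc, Thu-PM→Tanaka+Andersen, Fri-AM→Leclerc, Sat-AM→Leclerc.
Loads: Leclerc 3/3, Tanaka 2/2, Marcus 1/1, Andersen 1/1, Novak 2/2.

9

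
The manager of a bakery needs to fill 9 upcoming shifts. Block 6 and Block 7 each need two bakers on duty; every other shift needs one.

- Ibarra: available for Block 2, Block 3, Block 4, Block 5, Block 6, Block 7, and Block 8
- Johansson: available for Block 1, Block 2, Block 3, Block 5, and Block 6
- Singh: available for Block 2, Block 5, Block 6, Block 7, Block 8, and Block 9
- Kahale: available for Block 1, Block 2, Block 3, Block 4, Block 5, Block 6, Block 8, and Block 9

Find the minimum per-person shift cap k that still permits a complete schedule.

With 4 bakers and 11 worker-slots to fill, someone must work at least ⌈11/4⌉ = 3 shifts, so k ≥ 3.
k = 3 works: Block 1→Johansson, Block 2→Johansson, Block 3→Ibarra, Block 4→Ibarra, Block 5→Kahale, Block 6→Johansson+Kahale, Block 7→Ibarra+Singh, Block 8→Singh, Block 9→Singh.
Loads: Ibarra 3, Johansson 3, Singh 3, Kahale 2 — all ≤ 3.

3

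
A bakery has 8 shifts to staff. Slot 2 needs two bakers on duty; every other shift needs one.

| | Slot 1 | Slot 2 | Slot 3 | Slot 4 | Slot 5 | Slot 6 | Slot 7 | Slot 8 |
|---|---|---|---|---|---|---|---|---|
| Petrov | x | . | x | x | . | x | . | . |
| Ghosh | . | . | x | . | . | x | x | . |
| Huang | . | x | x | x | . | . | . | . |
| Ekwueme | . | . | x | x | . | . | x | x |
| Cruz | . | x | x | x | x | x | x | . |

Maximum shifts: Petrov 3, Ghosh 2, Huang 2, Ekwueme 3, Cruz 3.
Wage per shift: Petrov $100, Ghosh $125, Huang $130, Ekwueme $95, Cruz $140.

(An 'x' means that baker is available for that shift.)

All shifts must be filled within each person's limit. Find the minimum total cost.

$995

Slot 1 can only be covered by Petrov, so that assignment is forced.
Slot 2 can only be covered by Huang and Cruz, so that assignment is forced.
Slot 5 can only be covered by Cruz, so that assignment is forced.
Picking the cheapest available baker for each shift independently would cost $990, but that ignores the shift limits.
An optimal schedule: Slot 1→Petrov, Slot 2→Huang+Cruz, Slot 3→Petrov, Slot 4→Ekwueme, Slot 5→Cruz, Slot 6→Petrov, Slot 7→Ekwueme, Slot 8→Ekwueme.
Total: 100 + 130 + 140 + 100 + 95 + 140 + 100 + 95 + 95 = $995.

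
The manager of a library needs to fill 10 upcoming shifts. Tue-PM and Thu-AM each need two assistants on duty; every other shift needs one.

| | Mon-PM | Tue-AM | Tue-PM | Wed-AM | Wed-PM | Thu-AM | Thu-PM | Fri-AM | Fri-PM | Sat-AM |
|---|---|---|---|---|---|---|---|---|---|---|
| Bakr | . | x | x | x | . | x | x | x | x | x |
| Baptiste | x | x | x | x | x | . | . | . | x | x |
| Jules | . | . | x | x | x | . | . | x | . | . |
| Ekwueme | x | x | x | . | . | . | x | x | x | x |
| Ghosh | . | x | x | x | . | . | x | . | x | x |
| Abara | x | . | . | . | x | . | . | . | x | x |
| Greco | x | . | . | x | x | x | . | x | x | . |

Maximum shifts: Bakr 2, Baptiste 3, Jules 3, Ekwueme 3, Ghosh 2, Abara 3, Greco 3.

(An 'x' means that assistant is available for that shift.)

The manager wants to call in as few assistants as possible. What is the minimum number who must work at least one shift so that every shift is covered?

5

12 slots to fill and no one can take more than 3, so at least ⌈12/3⌉ = 4 assistants are needed.
No set of 4 assistants can cover every shift (each such set leaves at least one shift with no one available or exceeds a cap).
Bakr, Baptiste, Jules, Ekwueme, and Greco alone can cover everything: Mon-PM→Baptiste, Tue-AM→Baptiste, Tue-PM→Jules+Ekwueme, Wed-AM→Jules, Wed-PM→Baptiste, Thu-AM→Bakr+Greco, Thu-PM→Bakr, Fri-AM→Jules, Fri-PM→Ekwueme, Sat-AM→Ekwueme.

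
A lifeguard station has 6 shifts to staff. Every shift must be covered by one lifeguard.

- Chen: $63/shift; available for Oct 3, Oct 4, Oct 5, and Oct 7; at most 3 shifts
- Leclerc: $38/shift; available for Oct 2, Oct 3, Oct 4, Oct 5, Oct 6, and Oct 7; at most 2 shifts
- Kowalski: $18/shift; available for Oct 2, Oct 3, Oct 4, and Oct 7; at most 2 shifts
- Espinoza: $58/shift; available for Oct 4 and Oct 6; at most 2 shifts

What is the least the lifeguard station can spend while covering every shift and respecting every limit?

$228

Picking the cheapest available lifeguard for each shift independently would cost $148, but that ignores the shift limits.
An optimal schedule: Oct 2→Kowalski, Oct 3→Kowalski, Oct 4→Espinoza, Oct 5→Leclerc, Oct 6→Espinoza, Oct 7→Leclerc.
Total: 18 + 18 + 58 + 38 + 58 + 38 = $228.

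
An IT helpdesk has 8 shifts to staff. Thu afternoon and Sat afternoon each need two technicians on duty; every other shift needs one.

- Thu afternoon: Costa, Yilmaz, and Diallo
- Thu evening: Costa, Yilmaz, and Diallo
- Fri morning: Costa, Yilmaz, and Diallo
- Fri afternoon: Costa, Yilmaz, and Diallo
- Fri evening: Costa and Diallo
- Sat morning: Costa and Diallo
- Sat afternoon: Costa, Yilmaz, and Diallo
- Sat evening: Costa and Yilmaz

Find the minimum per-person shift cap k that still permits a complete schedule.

With 3 technicians and 10 worker-slots to fill, someone must work at least ⌈10/3⌉ = 4 shifts, so k ≥ 4.
k = 4 works: Thu afternoon→Costa+Yilmaz, Thu evening→Yilmaz, Fri morning→Yilmaz, Fri afternoon→Diallo, Fri evening→Costa, Sat morning→Costa, Sat afternoon→Yilmaz+Diallo, Sat evening→Costa.
Loads: Costa 4, Yilmaz 4, Diallo 2 — all ≤ 4.

4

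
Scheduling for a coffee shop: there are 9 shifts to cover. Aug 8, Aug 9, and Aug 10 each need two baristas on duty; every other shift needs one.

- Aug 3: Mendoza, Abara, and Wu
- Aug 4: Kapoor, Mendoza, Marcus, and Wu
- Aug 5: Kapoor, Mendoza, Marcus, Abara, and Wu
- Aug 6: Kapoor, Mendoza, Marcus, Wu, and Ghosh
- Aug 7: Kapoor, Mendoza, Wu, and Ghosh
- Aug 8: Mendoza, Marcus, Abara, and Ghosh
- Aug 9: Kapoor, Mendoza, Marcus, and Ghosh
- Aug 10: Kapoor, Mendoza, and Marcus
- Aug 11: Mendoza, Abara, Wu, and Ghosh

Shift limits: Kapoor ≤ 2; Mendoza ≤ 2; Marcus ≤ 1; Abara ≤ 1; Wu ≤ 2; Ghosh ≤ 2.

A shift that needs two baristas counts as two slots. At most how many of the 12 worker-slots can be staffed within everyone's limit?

10

Total capacity across all baristas is 2+2+1+1+2+2 = 10, and 12 slots are needed, so at most 10 can be filled.
An assignment achieving 10: Aug 3→Mendoza, Aug 4→Kapoor, Aug 6→Ghosh, Aug 7→Wu, Aug 8→Marcus+Abara, Aug 9→Ghosh, Aug 10→Kapoor+Mendoza, Aug 11→Wu.
Loads: Kapoor 2/2, Mendoza 2/2, Marcus 1/1, Abara 1/1, Wu 2/2, Ghosh 2/2.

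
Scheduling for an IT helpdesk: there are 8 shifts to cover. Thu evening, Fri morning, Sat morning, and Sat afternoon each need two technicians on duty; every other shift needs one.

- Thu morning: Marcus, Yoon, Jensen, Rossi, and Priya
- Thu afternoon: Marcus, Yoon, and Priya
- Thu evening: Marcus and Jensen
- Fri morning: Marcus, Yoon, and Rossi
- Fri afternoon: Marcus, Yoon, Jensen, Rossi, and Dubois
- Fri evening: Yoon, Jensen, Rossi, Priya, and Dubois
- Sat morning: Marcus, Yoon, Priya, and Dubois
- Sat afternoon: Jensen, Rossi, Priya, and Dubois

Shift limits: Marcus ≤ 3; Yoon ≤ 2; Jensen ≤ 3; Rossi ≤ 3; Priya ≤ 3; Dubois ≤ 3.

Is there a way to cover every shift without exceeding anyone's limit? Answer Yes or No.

Thu evening can only be covered by Marcus and Jensen, so that assignment is forced.
One valid schedule: Thu morning→Yoon, Thu afternoon→Marcus, Thu evening→Marcus+Jensen, Fri morning→Marcus+Yoon, Fri afternoon→Jensen, Fri evening→Jensen, Sat morning→Priya+Dubois, Sat afternoon→Rossi+Priya.
Loads: Marcus 3/3, Yoon 2/2, Jensen 3/3, Rossi 1/3, Priya 2/3, Dubois 1/3 — all within limits.

Yes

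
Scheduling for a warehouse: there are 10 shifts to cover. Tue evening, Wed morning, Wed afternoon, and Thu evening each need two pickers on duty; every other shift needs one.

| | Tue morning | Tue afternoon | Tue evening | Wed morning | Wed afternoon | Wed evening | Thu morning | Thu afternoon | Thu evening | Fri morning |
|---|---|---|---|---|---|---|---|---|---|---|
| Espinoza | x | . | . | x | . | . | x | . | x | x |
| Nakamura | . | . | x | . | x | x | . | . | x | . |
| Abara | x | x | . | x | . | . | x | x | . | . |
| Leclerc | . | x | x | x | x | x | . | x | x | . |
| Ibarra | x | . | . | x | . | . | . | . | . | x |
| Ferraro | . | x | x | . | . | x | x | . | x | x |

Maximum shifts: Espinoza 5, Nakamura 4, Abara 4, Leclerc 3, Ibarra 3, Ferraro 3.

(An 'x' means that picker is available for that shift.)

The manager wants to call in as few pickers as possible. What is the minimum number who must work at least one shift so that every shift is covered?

14 slots to fill and no one can take more than 5, so at least ⌈14/5⌉ = 3 pickers are needed.
Any 3 pickers together have capacity at most 5+4+4 = 13 < 14 slots, so 3 can never suffice.
Espinoza, Nakamura, Abara, and Leclerc alone can cover everything: Tue morning→Espinoza, Tue afternoon→Abara, Tue evening→Nakamura+Leclerc, Wed morning→Espinoza+Abara, Wed afternoon→Nakamura+Leclerc, Wed evening→Nakamura, Thu morning→Espinoza, Thu afternoon→Abara, Thu evening→Espinoza+Nakamura, Fri morning→Espinoza.

4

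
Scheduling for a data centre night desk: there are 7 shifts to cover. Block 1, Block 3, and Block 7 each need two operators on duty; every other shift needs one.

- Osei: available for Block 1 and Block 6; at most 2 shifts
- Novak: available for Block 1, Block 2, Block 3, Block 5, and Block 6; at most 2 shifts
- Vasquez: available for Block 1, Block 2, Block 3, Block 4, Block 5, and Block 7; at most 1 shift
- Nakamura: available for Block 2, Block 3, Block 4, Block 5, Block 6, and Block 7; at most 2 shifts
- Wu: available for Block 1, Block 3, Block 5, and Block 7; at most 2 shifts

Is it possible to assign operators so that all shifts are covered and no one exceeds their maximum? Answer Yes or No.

No

Total capacity is 2+2+1+2+2 = 9 but 10 worker-slots are needed — infeasible.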